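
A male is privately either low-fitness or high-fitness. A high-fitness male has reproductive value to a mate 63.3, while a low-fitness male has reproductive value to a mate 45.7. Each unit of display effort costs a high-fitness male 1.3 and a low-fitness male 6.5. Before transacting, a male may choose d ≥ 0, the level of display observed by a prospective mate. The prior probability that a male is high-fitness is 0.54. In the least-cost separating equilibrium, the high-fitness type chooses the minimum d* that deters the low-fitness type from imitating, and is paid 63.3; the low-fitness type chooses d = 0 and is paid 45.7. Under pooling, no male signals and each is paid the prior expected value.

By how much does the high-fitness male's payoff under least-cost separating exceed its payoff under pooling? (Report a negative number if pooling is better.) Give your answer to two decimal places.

4.58

Least-cost separating signal: d* solves 45.7 = 63.3 − 6.5·d*, so d* = (63.3 − 45.7)/6.5 ≈ 2.7077.
High-fitness type's separating payoff: 63.3 − 1.3 × d* = 63.3 − 1.3 × (63.3 − 45.7)/6.5 = 63.3 − 22.88/6.5 = 59.78.
Pooling payoff: 0.54 × 63.3 + 0.46 × 45.7 = 55.204.
Difference: 59.78 − 55.204 = 4.576, i.e. 4.58 to two decimal places.
The high-fitness type prefers to separate.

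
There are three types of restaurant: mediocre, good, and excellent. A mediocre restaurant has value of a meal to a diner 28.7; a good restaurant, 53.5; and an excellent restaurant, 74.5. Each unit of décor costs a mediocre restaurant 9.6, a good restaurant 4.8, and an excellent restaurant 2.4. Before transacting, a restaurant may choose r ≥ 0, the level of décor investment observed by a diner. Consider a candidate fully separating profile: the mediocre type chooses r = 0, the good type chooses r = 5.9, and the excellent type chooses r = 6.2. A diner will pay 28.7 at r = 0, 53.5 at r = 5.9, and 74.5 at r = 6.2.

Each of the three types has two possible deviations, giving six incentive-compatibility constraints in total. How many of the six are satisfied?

Good (own payoff 53.5 − 4.8×5.9 = 25.18): to r=0 gives 28.7 → profitable ✗; to r=6.2 gives 74.5 − 4.8×6.2 = 44.74 → profitable ✗.
Excellent (own payoff 74.5 − 2.4×6.2 = 59.62): to r=0 gives 28.7 → no gain ✓; to r=5.9 gives 53.5 − 2.4×5.9 = 39.34 → no gain ✓.
Mediocre (own payoff 28.7): to r=5.9 gives 53.5 − 9.6×5.9 = -3.14 → no gain ✓; to r=6.2 gives 74.5 − 9.6×6.2 = 14.98 → no gain ✓.
4 of the 6 constraints hold; not an equilibrium.

4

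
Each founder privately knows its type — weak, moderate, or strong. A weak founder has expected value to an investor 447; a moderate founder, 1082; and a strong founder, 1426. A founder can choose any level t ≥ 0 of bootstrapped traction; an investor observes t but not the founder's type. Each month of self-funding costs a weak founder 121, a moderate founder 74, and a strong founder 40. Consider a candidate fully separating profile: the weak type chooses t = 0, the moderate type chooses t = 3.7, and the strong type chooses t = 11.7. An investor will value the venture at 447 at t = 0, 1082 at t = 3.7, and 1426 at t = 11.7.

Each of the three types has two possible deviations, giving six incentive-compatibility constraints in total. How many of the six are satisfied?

5

Strong (own payoff 1426 − 40×11.7 = 958): to t=0 gives 447 → no gain ✓; to t=3.7 gives 1082 − 40×3.7 = 934 → no gain ✓.
Moderate (own payoff 1082 − 74×3.7 = 808.2): to t=0 gives 447 → no gain ✓; to t=11.7 gives 1426 − 74×11.7 = 560.2 → no gain ✓.
Weak (own payoff 447): to t=3.7 gives 1082 − 121×3.7 = 634.3 → profitable ✗; to t=11.7 gives 1426 − 121×11.7 = 10.3 → no gain ✓.
5 of the 6 constraints hold; not an equilibrium.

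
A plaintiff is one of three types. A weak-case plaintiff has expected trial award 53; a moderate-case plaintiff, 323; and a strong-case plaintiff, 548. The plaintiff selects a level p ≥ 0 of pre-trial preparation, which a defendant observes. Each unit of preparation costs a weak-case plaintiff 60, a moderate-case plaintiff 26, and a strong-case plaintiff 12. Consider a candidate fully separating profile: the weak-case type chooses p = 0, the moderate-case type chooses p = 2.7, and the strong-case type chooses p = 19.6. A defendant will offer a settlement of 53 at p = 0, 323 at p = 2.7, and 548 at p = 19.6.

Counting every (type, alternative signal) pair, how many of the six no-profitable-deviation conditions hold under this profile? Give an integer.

5

Strong-case (own payoff 548 − 12×19.6 = 312.8): to p=0 gives 53 → no gain ✓; to p=2.7 gives 323 − 12×2.7 = 290.6 → no gain ✓.
Moderate-case (own payoff 323 − 26×2.7 = 252.8): to p=0 gives 53 → no gain ✓; to p=19.6 gives 548 − 26×19.6 = 38.4 → no gain ✓.
Weak-case (own payoff 53): to p=2.7 gives 323 − 60×2.7 = 161 → profitable ✗; to p=19.6 gives 548 − 60×19.6 = -628 → no gain ✓.
5 of the 6 constraints hold; not an equilibrium.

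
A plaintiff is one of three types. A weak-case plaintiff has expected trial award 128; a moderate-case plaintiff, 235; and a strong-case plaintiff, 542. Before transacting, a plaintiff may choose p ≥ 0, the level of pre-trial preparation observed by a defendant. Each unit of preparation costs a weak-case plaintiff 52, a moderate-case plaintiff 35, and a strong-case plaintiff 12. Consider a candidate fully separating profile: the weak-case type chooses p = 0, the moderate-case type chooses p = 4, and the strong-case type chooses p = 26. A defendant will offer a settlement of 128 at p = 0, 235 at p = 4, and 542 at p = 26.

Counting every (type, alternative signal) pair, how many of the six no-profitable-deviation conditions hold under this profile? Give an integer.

5

Moderate-case (own payoff 235 − 35×4 = 95): to p=0 gives 128 → profitable ✗; to p=26 gives 542 − 35×26 = -368 → no gain ✓.
Strong-case (own payoff 542 − 12×26 = 230): to p=0 gives 128 → no gain ✓; to p=4 gives 235 − 12×4 = 187 → no gain ✓.
Weak-case (own payoff 128): to p=4 gives 235 − 52×4 = 27 → no gain ✓; to p=26 gives 542 − 52×26 = -810 → no gain ✓.
5 of the 6 constraints hold; not an equilibrium.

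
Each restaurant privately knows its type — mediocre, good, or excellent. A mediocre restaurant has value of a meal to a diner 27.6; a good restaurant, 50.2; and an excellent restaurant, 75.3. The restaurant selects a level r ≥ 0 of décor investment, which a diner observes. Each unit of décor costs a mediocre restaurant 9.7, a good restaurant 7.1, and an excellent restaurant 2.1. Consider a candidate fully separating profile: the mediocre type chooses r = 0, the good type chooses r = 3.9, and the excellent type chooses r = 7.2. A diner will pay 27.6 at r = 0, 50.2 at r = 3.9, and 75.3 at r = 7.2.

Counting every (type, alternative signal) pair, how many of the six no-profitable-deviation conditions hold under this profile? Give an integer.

4

Excellent (own payoff 75.3 − 2.1×7.2 = 60.18): to r=0 gives 27.6 → no gain ✓; to r=3.9 gives 50.2 − 2.1×3.9 = 42.01 → no gain ✓.
Mediocre (own payoff 27.6): to r=3.9 gives 50.2 − 9.7×3.9 = 12.37 → no gain ✓; to r=7.2 gives 75.3 − 9.7×7.2 = 5.46 → no gain ✓.
Good (own payoff 50.2 − 7.1×3.9 = 22.51): to r=0 gives 27.6 → profitable ✗; to r=7.2 gives 75.3 − 7.1×7.2 = 24.18 → profitable ✗.
4 of the 6 constraints hold; not an equilibrium.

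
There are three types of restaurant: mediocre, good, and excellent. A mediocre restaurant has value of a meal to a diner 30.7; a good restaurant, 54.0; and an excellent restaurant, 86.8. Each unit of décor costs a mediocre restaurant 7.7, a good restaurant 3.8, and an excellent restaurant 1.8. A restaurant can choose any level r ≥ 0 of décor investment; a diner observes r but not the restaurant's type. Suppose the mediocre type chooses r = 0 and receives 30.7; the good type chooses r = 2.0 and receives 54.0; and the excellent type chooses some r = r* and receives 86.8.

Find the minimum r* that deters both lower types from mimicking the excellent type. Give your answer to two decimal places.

Good type (on-path payoff 54.0 − 3.8×2.0 = 46.4) won't mimic when 46.4 ≥ 86.8 − 3.8·r*, i.e. r* ≥ 10.63.
Mediocre type (on-path payoff 30.7) won't mimic when 30.7 ≥ 86.8 − 7.7·r*, i.e. r* ≥ 7.29.
Both must hold, so r* = max(7.29, 10.63) = 10.63. The good type's constraint binds.

10.63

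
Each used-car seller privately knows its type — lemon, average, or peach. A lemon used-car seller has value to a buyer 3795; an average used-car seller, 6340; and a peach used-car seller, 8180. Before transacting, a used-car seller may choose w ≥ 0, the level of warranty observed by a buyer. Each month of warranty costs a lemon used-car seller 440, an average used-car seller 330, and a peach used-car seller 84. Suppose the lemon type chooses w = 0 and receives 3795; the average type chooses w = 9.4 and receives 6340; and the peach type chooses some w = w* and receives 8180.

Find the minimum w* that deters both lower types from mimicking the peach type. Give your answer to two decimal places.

14.98

Lemon type (on-path payoff 3795) won't mimic when 3795 ≥ 8180 − 440·w*, i.e. w* ≥ 9.97.
Average type (on-path payoff 6340 − 330×9.4 = 3238) won't mimic when 3238 ≥ 8180 − 330·w*, i.e. w* ≥ 14.98.
Both must hold, so w* = max(9.97, 14.98) = 14.98. The average type's constraint binds.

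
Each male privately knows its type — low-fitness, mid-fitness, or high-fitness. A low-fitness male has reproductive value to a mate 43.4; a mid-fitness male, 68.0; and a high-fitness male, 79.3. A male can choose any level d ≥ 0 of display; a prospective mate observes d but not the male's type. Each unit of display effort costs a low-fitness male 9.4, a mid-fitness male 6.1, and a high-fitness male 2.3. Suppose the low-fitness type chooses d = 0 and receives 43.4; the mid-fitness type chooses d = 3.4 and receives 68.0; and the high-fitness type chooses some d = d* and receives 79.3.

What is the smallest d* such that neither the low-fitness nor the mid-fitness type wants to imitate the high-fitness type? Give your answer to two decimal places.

5.25

Low-fitness type (on-path payoff 43.4) won't mimic when 43.4 ≥ 79.3 − 9.4·d*, i.e. d* ≥ 3.82.
Mid-fitness type (on-path payoff 68.0 − 6.1×3.4 = 47.26) won't mimic when 47.26 ≥ 79.3 − 6.1·d*, i.e. d* ≥ 5.25.
Both must hold, so d* = max(3.82, 5.25) = 5.25. The mid-fitness type's constraint binds.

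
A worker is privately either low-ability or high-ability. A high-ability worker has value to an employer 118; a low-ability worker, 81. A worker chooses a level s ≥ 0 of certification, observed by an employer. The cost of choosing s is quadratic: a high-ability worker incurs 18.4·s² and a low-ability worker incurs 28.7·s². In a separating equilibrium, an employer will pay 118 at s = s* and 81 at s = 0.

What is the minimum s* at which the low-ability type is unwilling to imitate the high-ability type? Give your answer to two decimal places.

The low-ability type at s = 0 receives 81; imitating at s* yields 118 − 28.7·s*².
Indifference: 81 = 118 − 28.7·s*², so s*² = (118 − 81) / 28.7 ≈ 1.2892.
s* = √1.2892 ≈ 1.14.

1.14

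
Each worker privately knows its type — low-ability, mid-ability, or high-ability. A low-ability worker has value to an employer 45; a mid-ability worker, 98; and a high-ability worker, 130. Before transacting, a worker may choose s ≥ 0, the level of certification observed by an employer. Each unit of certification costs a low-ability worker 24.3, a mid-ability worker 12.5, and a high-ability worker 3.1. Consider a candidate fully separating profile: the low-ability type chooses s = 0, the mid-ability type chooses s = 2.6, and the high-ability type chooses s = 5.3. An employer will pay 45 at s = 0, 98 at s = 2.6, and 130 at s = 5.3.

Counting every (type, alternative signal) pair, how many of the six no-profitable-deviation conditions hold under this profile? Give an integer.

6

High-ability (own payoff 130 − 3.1×5.3 = 113.57): to s=0 gives 45 → no gain ✓; to s=2.6 gives 98 − 3.1×2.6 = 89.94 → no gain ✓.
Low-ability (own payoff 45): to s=2.6 gives 98 − 24.3×2.6 = 34.82 → no gain ✓; to s=5.3 gives 130 − 24.3×5.3 = 1.21 → no gain ✓.
Mid-ability (own payoff 98 − 12.5×2.6 = 65.5): to s=0 gives 45 → no gain ✓; to s=5.3 gives 130 − 12.5×5.3 = 63.75 → no gain ✓.
6 of the 6 constraints hold; this profile is a separating equilibrium.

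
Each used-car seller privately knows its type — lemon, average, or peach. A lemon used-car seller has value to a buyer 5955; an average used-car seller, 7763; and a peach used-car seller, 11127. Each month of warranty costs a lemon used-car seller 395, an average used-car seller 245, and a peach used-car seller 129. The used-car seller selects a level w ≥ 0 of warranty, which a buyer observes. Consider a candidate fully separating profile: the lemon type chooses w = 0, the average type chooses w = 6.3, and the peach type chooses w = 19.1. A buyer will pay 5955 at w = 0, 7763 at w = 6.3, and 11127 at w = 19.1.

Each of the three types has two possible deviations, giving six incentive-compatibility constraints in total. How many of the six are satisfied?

5

Peach (own payoff 11127 − 129×19.1 = 8663.1): to w=0 gives 5955 → no gain ✓; to w=6.3 gives 7763 − 129×6.3 = 6950.3 → no gain ✓.
Lemon (own payoff 5955): to w=6.3 gives 7763 − 395×6.3 = 5274.5 → no gain ✓; to w=19.1 gives 11127 − 395×19.1 = 3582.5 → no gain ✓.
Average (own payoff 7763 − 245×6.3 = 6219.5): to w=0 gives 5955 → no gain ✓; to w=19.1 gives 11127 − 245×19.1 = 6447.5 → profitable ✗.
5 of the 6 constraints hold; not an equilibrium.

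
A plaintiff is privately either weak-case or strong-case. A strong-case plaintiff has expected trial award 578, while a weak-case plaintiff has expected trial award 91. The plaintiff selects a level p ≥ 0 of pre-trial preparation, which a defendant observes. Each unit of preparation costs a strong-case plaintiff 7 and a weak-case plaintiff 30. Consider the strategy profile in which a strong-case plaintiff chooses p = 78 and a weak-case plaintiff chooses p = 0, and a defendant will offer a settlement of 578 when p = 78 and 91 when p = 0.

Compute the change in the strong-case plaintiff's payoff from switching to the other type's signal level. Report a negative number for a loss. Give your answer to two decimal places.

59.00

Playing p = 78 the strong-case plaintiff receives 578 − 7 × 78 = 32.
Deviating to p = 0 yields 91 instead.
Gain from deviating: 91 − 32 = 59.00.
The gain is positive, so the strong-case type's incentive-compatibility constraint is violated — this profile is not a separating equilibrium.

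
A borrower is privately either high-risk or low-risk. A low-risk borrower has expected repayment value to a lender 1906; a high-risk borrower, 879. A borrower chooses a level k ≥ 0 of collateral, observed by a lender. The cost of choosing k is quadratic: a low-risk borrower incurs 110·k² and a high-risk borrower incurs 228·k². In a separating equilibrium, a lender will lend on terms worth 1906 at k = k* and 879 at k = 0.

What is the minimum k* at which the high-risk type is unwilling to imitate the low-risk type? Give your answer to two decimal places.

The high-risk type at k = 0 receives 879; imitating at k* yields 1906 − 228·k*².
Indifference: 879 = 1906 − 228·k*², so k*² = (1906 − 879) / 228 ≈ 4.5044.
k* = √4.5044 ≈ 2.12.

2.12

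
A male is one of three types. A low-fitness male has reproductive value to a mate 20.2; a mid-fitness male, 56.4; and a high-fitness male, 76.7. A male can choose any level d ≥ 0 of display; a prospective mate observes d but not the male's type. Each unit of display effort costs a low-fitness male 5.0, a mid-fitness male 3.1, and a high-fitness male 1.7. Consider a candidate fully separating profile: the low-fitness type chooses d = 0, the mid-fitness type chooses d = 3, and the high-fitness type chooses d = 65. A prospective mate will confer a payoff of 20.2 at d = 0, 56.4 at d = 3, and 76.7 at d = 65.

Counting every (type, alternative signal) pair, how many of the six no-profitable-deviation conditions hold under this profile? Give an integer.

High-fitness (own payoff 76.7 − 1.7×65 = -33.8): to d=0 gives 20.2 → profitable ✗; to d=3 gives 56.4 − 1.7×3 = 51.3 → profitable ✗.
Mid-fitness (own payoff 56.4 − 3.1×3 = 47.1): to d=0 gives 20.2 → no gain ✓; to d=65 gives 76.7 − 3.1×65 = -124.8 → no gain ✓.
Low-fitness (own payoff 20.2): to d=3 gives 56.4 − 5.0×3 = 41.4 → profitable ✗; to d=65 gives 76.7 − 5.0×65 = -248.3 → no gain ✓.
3 of the 6 constraints hold; not an equilibrium.

3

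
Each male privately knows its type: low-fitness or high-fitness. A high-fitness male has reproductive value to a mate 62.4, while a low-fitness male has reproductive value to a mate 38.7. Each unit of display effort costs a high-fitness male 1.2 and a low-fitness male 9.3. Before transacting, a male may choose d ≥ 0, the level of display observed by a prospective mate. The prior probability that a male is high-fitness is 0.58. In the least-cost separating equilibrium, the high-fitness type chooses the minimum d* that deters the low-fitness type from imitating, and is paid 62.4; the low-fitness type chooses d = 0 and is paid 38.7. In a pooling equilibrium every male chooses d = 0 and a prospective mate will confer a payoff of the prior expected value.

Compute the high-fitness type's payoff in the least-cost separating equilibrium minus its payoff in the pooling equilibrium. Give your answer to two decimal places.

Least-cost separating signal: d* solves 38.7 = 62.4 − 9.3·d*, so d* = (62.4 − 38.7)/9.3 ≈ 2.5484.
High-fitness type's separating payoff: 62.4 − 1.2 × d* = 62.4 − 1.2 × (62.4 − 38.7)/9.3 = 62.4 − 28.44/9.3 ≈ 59.3419.
Pooling payoff: 0.58 × 62.4 + 0.42 × 38.7 = 52.446.
Difference: 59.3419 − 52.446 = 6.8959, i.e. 6.90 to two decimal places.
The high-fitness type prefers to separate.

6.90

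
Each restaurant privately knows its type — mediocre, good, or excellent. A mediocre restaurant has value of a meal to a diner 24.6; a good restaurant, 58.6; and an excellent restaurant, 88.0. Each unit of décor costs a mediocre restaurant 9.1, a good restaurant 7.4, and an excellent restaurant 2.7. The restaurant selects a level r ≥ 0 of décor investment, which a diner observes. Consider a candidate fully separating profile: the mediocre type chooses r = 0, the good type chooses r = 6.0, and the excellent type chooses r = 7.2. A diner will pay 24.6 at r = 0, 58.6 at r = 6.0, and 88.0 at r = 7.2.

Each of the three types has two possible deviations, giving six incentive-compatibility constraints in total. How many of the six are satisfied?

Mediocre (own payoff 24.6): to r=6.0 gives 58.6 − 9.1×6.0 = 4 → no gain ✓; to r=7.2 gives 88.0 − 9.1×7.2 = 22.48 → no gain ✓.
Excellent (own payoff 88.0 − 2.7×7.2 = 68.56): to r=0 gives 24.6 → no gain ✓; to r=6.0 gives 58.6 − 2.7×6.0 = 42.4 → no gain ✓.
Good (own payoff 58.6 − 7.4×6.0 = 14.2): to r=0 gives 24.6 → profitable ✗; to r=7.2 gives 88.0 − 7.4×7.2 = 34.72 → profitable ✗.
4 of the 6 constraints hold; not an equilibrium.

4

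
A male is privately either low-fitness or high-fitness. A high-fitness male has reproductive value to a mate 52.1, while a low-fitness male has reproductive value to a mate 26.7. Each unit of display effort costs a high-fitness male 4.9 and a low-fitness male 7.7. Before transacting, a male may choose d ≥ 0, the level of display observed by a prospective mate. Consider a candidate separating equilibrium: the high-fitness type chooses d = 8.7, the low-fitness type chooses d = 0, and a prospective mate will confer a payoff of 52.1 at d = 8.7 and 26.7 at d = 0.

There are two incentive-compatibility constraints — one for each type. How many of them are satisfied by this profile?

High-fitness type: signal → 52.1 − 4.9 × 8.7 = 9.47; deviate to 0 → 26.7. IC fails (9.47 < 26.7).
Low-fitness type: stay at 0 → 26.7; mimic → 52.1 − 7.7 × 8.7 = -14.89. IC holds (26.7 ≥ -14.89).
1 of 2 constraints hold, so this profile is not an equilibrium.

1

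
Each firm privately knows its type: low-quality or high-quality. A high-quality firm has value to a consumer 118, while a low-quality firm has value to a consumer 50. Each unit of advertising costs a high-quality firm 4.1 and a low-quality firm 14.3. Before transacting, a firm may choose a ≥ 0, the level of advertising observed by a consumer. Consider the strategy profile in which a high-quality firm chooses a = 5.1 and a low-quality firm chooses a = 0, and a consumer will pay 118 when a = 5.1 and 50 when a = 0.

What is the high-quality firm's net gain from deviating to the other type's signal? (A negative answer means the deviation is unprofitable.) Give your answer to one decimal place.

Playing a = 5.1 the high-quality firm receives 118 − 4.1 × 5.1 = 97.09.
Deviating to a = 0 yields 50 instead.
Gain from deviating: 50 − 97.09 = -47.09, i.e. -47.1 to one decimal place.
The gain is negative, so the high-quality type's incentive-compatibility constraint is satisfied.

-47.1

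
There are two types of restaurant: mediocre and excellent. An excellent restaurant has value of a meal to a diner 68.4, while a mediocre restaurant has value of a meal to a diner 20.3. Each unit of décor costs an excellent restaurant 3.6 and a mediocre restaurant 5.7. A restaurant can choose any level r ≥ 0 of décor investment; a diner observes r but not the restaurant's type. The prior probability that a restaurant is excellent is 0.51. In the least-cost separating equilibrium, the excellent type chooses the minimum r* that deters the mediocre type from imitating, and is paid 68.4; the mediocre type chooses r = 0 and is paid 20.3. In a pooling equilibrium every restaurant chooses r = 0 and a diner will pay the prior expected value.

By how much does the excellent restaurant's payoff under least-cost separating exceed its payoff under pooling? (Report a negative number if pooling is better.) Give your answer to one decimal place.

-6.8

Least-cost separating signal: r* solves 20.3 = 68.4 − 5.7·r*, so r* = (68.4 − 20.3)/5.7 ≈ 8.4386.
Excellent type's separating payoff: 68.4 − 3.6 × r* = 68.4 − 3.6 × (68.4 − 20.3)/5.7 = 68.4 − 173.16/5.7 ≈ 38.021.
Pooling payoff: 0.51 × 68.4 + 0.49 × 20.3 = 44.831.
Difference: 38.021 − 44.831 = -6.81, i.e. -6.8 to one decimal place.
The excellent type would prefer the pooling outcome.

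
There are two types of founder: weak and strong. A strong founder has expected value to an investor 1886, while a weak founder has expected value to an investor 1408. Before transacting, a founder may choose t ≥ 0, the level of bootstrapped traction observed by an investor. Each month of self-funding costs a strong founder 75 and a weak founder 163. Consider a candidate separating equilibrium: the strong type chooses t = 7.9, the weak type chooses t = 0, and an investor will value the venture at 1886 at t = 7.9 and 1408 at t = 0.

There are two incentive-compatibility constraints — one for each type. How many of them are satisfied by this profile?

Strong type: signal → 1886 − 75 × 7.9 = 1293.5; deviate to 0 → 1408. IC fails (1293.5 < 1408).
Weak type: stay at 0 → 1408; mimic → 1886 − 163 × 7.9 = 598.3. IC holds (1408 ≥ 598.3).
1 of 2 constraints hold, so this profile is not an equilibrium.

1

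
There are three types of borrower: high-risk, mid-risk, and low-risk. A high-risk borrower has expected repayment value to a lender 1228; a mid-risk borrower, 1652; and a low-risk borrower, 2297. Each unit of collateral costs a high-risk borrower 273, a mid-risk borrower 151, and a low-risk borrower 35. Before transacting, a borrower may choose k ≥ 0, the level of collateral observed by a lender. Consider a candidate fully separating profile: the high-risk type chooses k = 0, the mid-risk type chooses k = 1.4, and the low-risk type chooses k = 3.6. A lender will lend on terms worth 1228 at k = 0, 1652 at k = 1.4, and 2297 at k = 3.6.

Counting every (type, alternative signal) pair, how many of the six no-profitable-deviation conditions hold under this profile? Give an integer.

3

Mid-risk (own payoff 1652 − 151×1.4 = 1440.6): to k=0 gives 1228 → no gain ✓; to k=3.6 gives 2297 − 151×3.6 = 1753.4 → profitable ✗.
High-risk (own payoff 1228): to k=1.4 gives 1652 − 273×1.4 = 1269.8 → profitable ✗; to k=3.6 gives 2297 − 273×3.6 = 1314.2 → profitable ✗.
Low-risk (own payoff 2297 − 35×3.6 = 2171): to k=0 gives 1228 → no gain ✓; to k=1.4 gives 1652 − 35×1.4 = 1603 → no gain ✓.
3 of the 6 constraints hold; not an equilibrium.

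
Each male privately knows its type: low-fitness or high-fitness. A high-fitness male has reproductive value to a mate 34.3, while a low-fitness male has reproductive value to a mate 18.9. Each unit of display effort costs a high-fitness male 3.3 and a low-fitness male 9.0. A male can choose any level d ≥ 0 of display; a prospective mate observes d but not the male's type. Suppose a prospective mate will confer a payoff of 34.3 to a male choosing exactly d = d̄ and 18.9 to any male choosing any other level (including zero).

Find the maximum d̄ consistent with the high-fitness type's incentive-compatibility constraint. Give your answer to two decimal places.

4.67

Choosing d̄ yields the high-fitness type 34.3 − 3.3·d̄; choosing zero yields 18.9.
The high-fitness type is indifferent at 34.3 − 3.3·d̄ = 18.9, i.e. d̄ = (34.3 − 18.9) / 3.3 ≈ 4.67.
For any d̄ above 4.67 the high-fitness type would rather pool at zero, so separation collapses.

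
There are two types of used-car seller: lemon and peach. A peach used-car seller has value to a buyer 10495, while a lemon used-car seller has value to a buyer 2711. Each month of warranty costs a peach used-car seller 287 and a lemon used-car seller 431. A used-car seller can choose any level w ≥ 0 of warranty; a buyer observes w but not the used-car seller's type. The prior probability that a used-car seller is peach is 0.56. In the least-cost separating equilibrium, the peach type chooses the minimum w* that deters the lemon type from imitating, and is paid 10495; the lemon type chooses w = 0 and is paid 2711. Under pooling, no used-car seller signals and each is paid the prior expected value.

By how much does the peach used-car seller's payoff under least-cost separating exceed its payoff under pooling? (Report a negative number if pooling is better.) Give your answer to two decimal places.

Least-cost separating signal: w* solves 2711 = 10495 − 431·w*, so w* = (10495 − 2711)/431 ≈ 18.0603.
Peach type's separating payoff: 10495 − 287 × w* = 10495 − 287 × (10495 − 2711)/431 = 10495 − 2234008/431 ≈ 5311.6868.
Pooling payoff: 0.56 × 10495 + 0.44 × 2711 = 7070.04.
Difference: 5311.6868 − 7070.04 = -1758.3532, i.e. -1758.35 to two decimal places.
The peach type would prefer the pooling outcome.

-1758.35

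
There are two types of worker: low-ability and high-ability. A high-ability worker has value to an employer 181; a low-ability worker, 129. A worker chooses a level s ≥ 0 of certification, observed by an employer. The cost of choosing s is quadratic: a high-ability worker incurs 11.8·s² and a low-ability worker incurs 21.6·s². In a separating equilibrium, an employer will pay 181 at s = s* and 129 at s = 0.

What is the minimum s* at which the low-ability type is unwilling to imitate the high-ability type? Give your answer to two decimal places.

The low-ability type at s = 0 receives 129; imitating at s* yields 181 − 21.6·s*².
Indifference: 129 = 181 − 21.6·s*², so s*² = (181 − 129) / 21.6 ≈ 2.4074.
s* = √2.4074 ≈ 1.55.

1.55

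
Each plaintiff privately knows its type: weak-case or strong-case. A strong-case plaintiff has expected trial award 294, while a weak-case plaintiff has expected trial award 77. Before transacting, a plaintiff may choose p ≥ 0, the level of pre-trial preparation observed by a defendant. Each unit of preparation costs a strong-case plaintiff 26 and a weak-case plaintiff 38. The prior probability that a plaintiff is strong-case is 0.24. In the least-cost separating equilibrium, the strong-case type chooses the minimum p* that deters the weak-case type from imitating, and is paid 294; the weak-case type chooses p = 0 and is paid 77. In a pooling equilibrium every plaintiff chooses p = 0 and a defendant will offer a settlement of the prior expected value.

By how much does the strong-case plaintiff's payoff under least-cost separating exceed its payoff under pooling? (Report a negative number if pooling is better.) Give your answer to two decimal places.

Least-cost separating signal: p* solves 77 = 294 − 38·p*, so p* = (294 − 77)/38 ≈ 5.7105.
Strong-case type's separating payoff: 294 − 26 × p* = 294 − 26 × (294 − 77)/38 = 294 − 5642/38 ≈ 145.5263.
Pooling payoff: 0.24 × 294 + 0.76 × 77 = 129.08.
Difference: 145.5263 − 129.08 = 16.4463, i.e. 16.45 to two decimal places.
The strong-case type prefers to separate.

16.45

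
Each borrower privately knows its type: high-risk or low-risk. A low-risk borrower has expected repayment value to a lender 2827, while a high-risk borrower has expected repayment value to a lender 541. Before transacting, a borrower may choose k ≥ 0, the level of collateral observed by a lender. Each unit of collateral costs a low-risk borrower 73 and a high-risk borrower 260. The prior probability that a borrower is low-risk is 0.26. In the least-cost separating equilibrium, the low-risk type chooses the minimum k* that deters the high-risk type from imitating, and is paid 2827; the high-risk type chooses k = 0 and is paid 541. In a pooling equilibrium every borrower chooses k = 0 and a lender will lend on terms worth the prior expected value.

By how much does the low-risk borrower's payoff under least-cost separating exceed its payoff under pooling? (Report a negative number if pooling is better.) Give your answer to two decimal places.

Least-cost separating signal: k* solves 541 = 2827 − 260·k*, so k* = (2827 − 541)/260 ≈ 8.7923.
Low-risk type's separating payoff: 2827 − 73 × k* = 2827 − 73 × (2827 − 541)/260 = 2827 − 166878/260 ≈ 2185.1615.
Pooling payoff: 0.26 × 2827 + 0.74 × 541 = 1135.36.
Difference: 2185.1615 − 1135.36 = 1049.8015, i.e. 1049.80 to two decimal places.
The low-risk type prefers to separate.

1049.80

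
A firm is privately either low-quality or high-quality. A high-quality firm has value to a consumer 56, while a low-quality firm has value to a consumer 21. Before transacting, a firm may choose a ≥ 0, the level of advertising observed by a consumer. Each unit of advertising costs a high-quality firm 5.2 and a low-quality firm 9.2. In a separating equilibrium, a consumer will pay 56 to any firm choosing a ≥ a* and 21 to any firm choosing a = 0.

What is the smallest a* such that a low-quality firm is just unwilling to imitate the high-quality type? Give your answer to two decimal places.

A low-quality firm choosing a = 0 receives 21.
Imitating at a* instead would pay 56 at cost 9.2·a*, netting 56 − 9.2·a*.
Indifference: 21 = 56 − 9.2·a*, so a* = (56 − 21) / 9.2 ≈ 3.80.
At a* the low-quality type's incentive constraint just binds; the high-quality type strictly prefers a* since its per-unit cost is lower.

3.80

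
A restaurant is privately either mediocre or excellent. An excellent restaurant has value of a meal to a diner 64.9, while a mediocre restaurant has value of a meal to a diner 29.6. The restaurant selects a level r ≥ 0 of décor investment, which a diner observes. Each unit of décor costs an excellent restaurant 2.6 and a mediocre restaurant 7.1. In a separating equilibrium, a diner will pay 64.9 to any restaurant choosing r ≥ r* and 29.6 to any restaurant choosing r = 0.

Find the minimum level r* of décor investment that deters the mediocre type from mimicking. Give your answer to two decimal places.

A mediocre restaurant choosing r = 0 receives 29.6.
Imitating at r* instead would pay 64.9 at cost 7.1·r*, netting 64.9 − 7.1·r*.
Indifference: 29.6 = 64.9 − 7.1·r*, so r* = (64.9 − 29.6) / 7.1 ≈ 4.97.
This is the mediocre type's binding incentive-compatibility constraint; any r ≥ 4.97 sustains separation on that side.

4.97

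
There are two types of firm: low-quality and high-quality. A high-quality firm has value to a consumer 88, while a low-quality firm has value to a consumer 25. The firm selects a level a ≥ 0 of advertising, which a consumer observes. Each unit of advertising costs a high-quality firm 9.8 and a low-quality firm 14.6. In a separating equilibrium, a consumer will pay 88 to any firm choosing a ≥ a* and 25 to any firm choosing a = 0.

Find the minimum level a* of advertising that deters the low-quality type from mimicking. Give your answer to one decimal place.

4.3

A low-quality firm choosing a = 0 receives 25.
Imitating at a* instead would pay 88 at cost 14.6·a*, netting 88 − 14.6·a*.
Indifference: 25 = 88 − 14.6·a*, so a* = (88 − 25) / 14.6 ≈ 4.3.
At a* the low-quality type's incentive constraint just binds; the high-quality type strictly prefers a* since its per-unit cost is lower.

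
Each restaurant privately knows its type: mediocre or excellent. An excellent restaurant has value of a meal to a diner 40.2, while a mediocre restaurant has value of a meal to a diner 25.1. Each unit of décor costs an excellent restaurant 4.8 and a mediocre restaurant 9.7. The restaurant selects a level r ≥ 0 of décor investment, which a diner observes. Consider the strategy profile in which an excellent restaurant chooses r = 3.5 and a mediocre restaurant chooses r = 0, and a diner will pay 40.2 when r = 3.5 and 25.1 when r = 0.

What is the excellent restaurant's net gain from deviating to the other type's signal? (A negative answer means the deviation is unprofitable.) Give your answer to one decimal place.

1.7

Playing r = 3.5 the excellent restaurant receives 40.2 − 4.8 × 3.5 = 23.4.
Deviating to r = 0 yields 25.1 instead.
Gain from deviating: 25.1 − 23.4 = 1.7.
The gain is positive, so the excellent type's incentive-compatibility constraint is violated — this profile is not a separating equilibrium.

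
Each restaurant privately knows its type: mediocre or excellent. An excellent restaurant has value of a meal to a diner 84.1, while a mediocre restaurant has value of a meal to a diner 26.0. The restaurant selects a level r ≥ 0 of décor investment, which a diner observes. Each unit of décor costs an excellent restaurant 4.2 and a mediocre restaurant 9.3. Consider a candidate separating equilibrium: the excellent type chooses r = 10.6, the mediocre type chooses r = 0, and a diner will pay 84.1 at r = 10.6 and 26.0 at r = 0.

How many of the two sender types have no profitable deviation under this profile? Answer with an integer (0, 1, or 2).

2

Mediocre type: stay at 0 → 26.0; mimic → 84.1 − 9.3 × 10.6 = -14.48. IC holds (26.0 ≥ -14.48).
Excellent type: signal → 84.1 − 4.2 × 10.6 = 39.58; deviate to 0 → 26.0. IC holds (39.58 ≥ 26.0).
2 of 2 constraints hold, so this is a separating equilibrium.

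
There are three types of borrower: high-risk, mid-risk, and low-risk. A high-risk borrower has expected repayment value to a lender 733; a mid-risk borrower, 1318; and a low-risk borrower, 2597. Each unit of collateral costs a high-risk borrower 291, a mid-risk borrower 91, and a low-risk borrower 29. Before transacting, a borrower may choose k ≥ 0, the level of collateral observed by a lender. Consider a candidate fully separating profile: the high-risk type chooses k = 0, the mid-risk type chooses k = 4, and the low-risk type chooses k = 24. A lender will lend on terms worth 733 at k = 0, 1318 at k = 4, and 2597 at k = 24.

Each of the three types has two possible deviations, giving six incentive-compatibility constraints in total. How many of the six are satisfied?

6

Low-risk (own payoff 2597 − 29×24 = 1901): to k=0 gives 733 → no gain ✓; to k=4 gives 1318 − 29×4 = 1202 → no gain ✓.
High-risk (own payoff 733): to k=4 gives 1318 − 291×4 = 154 → no gain ✓; to k=24 gives 2597 − 291×24 = -4387 → no gain ✓.
Mid-risk (own payoff 1318 − 91×4 = 954): to k=0 gives 733 → no gain ✓; to k=24 gives 2597 − 91×24 = 413 → no gain ✓.
6 of the 6 constraints hold; this profile is a separating equilibrium.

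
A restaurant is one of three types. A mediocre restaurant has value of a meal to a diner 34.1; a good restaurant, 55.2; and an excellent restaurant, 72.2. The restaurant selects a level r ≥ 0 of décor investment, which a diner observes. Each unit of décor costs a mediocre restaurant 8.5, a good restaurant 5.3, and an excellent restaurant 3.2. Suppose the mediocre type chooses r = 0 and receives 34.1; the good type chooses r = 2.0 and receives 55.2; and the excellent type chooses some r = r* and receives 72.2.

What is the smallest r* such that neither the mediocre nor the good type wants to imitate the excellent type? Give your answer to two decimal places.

5.21

Good type (on-path payoff 55.2 − 5.3×2.0 = 44.6) won't mimic when 44.6 ≥ 72.2 − 5.3·r*, i.e. r* ≥ 5.21.
Mediocre type (on-path payoff 34.1) won't mimic when 34.1 ≥ 72.2 − 8.5·r*, i.e. r* ≥ 4.48.
Both must hold, so r* = max(4.48, 5.21) = 5.21. The good type's constraint binds.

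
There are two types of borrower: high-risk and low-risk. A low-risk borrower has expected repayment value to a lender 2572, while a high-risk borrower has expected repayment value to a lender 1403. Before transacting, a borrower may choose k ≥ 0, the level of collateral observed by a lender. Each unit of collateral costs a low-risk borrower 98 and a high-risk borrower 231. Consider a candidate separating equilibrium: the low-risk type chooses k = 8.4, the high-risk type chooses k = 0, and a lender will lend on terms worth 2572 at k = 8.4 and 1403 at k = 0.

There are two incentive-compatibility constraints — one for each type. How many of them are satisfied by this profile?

2

High-risk type: stay at 0 → 1403; mimic → 2572 − 231 × 8.4 = 631.6. IC holds (1403 ≥ 631.6).
Low-risk type: signal → 2572 − 98 × 8.4 = 1748.8; deviate to 0 → 1403. IC holds (1748.8 ≥ 1403).
2 of 2 constraints hold, so this is a separating equilibrium.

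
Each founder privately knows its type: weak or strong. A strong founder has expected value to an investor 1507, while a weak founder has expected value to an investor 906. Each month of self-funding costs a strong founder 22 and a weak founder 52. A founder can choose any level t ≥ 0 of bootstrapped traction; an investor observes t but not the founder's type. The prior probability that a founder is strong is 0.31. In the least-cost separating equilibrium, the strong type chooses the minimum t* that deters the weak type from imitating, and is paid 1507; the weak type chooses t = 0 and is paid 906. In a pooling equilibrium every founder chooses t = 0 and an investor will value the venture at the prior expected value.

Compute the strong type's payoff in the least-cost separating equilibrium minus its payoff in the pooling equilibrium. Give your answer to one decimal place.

160.4

Least-cost separating signal: t* solves 906 = 1507 − 52·t*, so t* = (1507 − 906)/52 ≈ 11.5577.
Strong type's separating payoff: 1507 − 22 × t* = 1507 − 22 × (1507 − 906)/52 = 1507 − 13222/52 ≈ 1252.731.
Pooling payoff: 0.31 × 1507 + 0.69 × 906 = 1092.31.
Difference: 1252.731 − 1092.31 = 160.421, i.e. 160.4 to one decimal place.
The strong type prefers to separate.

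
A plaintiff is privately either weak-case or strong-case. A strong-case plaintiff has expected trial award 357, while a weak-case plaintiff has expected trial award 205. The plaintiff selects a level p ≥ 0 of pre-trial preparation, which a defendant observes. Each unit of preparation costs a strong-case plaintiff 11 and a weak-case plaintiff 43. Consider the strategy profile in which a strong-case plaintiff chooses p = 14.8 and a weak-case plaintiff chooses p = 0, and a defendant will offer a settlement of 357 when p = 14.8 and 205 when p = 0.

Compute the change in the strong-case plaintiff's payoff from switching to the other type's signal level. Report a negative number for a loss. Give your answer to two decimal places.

Playing p = 14.8 the strong-case plaintiff receives 357 − 11 × 14.8 = 194.2.
Deviating to p = 0 yields 205 instead.
Gain from deviating: 205 − 194.2 = 10.80.
The gain is positive, so the strong-case type's incentive-compatibility constraint is violated — this profile is not a separating equilibrium.

10.80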